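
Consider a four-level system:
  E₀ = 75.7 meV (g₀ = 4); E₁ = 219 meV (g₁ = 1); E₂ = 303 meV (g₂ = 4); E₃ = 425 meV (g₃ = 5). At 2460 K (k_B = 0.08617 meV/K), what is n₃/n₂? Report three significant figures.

0.703

k_BT = 0.08617 × 2460 K = 211.98 meV.
n₃/n₂ = (g₃/g₂) exp[−(E₃−E₂)/kT] = (5/4) × exp(−(122 meV)/(211.98 meV)) = (5/4) × exp(-0.57553) = 0.703.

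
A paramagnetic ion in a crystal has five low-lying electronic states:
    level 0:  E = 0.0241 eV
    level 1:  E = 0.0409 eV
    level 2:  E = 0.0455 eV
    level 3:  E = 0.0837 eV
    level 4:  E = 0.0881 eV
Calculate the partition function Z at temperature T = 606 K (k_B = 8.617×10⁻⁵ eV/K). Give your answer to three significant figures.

Z = 1.89

k_BT = 8.617×10⁻⁵ × 606 K = 0.052219 eV.
Eᵢ/kT = 0.46152, 0.78324, 0.87133, 1.6029, 1.6871.
Z = Σ e^(−Eᵢ/kT) = e^(−0.46152) + e^(−0.78324) + e^(−0.87133) + e^(−1.6029) + e^(−1.6871) = 0.63032 + 0.45692 + 0.41839 + 0.20131 + 0.18506 = 1.8920.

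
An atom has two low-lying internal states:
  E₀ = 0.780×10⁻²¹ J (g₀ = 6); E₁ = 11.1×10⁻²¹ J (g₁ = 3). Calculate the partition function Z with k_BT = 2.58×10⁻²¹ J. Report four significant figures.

Eᵢ/kT = 0.302326, 4.30233.
Z = Σ gᵢe^(−Eᵢ/kT) = 6·e^(−0.302326) + 3·e^(−4.30233) = 4.43458 + 0.0406109 = 4.47519.

Z = 4.475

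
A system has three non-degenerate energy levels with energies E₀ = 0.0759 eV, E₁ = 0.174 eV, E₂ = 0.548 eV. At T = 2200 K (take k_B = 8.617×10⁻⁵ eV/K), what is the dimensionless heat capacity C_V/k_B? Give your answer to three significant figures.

k_BT = 8.617×10⁻⁵ × 2200 K = 0.18957 eV.
Eᵢ/kT = 0.40038, 0.91787, 2.8908.
Z = Σ e^(−Eᵢ/kT) = e^(−0.40038) + e^(−0.91787) + e^(−2.8908) = 0.67007 + 0.39937 + 0.055532 = 1.1250.
⟨E⟩ = 0.13403 eV, ⟨E²⟩ = 0.029003 eV².
C_V/k_B = (⟨E²⟩ − ⟨E⟩²)/(kT)² = (0.029003 − 0.017964)/0.035937 = 0.307.

0.307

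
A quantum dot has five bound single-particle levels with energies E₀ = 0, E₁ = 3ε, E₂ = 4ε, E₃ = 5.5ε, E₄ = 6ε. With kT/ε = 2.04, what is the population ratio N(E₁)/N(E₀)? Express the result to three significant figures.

0.230

n₁/n₀ = exp[−(E₁−E₀)/kT] = exp(−(3ε)/(2.04ε)) = exp(-1.4706) = 0.230.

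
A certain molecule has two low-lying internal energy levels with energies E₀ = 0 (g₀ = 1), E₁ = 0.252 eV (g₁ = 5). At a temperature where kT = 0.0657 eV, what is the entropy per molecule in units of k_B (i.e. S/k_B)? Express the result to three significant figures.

0.476

Eᵢ/kT = 0, 3.8356.
Z = Σ gᵢe^(−Eᵢ/kT) = 1·e^(−0) + 5·e^(−3.8356) = 1.0000 + 0.10794 = 1.1079.
⟨E⟩ = Σ EᵢPᵢ = 0.024552 eV.
S/k_B = ln Z + ⟨E⟩/kT = ln(1.1079) + 0.024552/0.0657 = 0.10247 + 0.37370 = 0.476.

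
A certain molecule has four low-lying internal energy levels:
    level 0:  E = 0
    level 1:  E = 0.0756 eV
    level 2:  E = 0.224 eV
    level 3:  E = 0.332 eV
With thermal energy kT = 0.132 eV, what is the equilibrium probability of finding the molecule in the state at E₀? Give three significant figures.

Eᵢ/kT = 0, 0.57273, 1.6970, 2.5152.
Z = Σ e^(−Eᵢ/kT) = e^(−0) + e^(−0.57273) + e^(−1.6970) + e^(−2.5152) = 1.0000 + 0.56398 + 0.18323 + 0.080847 = 1.8281.
P₀ = e^(−E₀/kT) / Z = 1.0000/1.8281 = 0.547.

0.547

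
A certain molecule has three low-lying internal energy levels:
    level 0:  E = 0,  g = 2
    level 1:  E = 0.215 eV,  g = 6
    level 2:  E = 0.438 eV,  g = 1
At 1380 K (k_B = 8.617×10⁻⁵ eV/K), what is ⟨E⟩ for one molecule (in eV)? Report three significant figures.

k_BT = 8.617×10⁻⁵ × 1380 K = 0.11891 eV.
Eᵢ/kT = 0, 1.8081, 3.6835.
Z = Σ gᵢe^(−Eᵢ/kT) = 2·e^(−0) + 6·e^(−1.8081) + 1·e^(−3.6835) = 2.0000 + 0.98379 + 0.025135 = 3.0089.
⟨E⟩ = Σ Eᵢ gᵢe^(−Eᵢ/kT) / Z = (0·2.0000 + 0.215·0.98379 + 0.438·0.025135) / 3.0089 = 0.0740 eV.

0.0740 eV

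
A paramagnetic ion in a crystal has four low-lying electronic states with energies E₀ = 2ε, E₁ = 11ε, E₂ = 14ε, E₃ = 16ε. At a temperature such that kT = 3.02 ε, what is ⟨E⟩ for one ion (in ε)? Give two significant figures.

2.8 ε

Eᵢ/kT = 0.6623, 3.642, 4.636, 5.298.
Z = Σ e^(−Eᵢ/kT) = e^(−0.6623) + e^(−3.642) + e^(−4.636) + e^(−5.298) = 0.5157 + 0.02620 + 0.009696 + 0.005002 = 0.5566.
⟨E⟩ = Σ Eᵢ e^(−Eᵢ/kT) / Z = (2·0.5157 + 11·0.02620 + 14·0.009696 + 16·0.005002) / 0.5566 = 2.8 ε.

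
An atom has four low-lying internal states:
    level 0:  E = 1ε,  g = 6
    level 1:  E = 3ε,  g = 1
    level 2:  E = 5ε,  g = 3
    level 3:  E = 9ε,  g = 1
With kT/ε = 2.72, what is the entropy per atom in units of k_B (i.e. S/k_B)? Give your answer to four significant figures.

2.188

Eᵢ/kT = 0.367647, 1.10294, 1.83824, 3.30882.
Z = Σ gᵢe^(−Eᵢ/kT) = 6·e^(−0.367647) + 1·e^(−1.10294) + 3·e^(−1.83824) + 1·e^(−3.30882) = 4.15417 + 0.331894 + 0.477292 + 0.0365593 = 4.99992.
⟨E⟩ = Σ EᵢPᵢ = 1.57309 ε.
S/k_B = ln Z + ⟨E⟩/kT = ln(4.99992) + 1.57309/2.72 = 1.60942 + 0.578342 = 2.188.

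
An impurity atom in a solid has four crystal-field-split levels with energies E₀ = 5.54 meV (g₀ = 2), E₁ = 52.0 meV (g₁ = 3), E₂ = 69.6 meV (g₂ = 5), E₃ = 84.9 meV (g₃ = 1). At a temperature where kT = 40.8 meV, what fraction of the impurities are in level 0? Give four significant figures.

0.4827

Eᵢ/kT = 0.135784, 1.27451, 1.70588, 2.08088.
Z = Σ gᵢe^(−Eᵢ/kT) = 2·e^(−0.135784) + 3·e^(−1.27451) + 5·e^(−1.70588) + 1·e^(−2.08088) = 1.74606 + 0.838704 + 0.908062 + 0.124820 = 3.61765.
P₀ = g₀ e^(−E₀/kT) / Z = 1.74606/3.61765 = 0.4827.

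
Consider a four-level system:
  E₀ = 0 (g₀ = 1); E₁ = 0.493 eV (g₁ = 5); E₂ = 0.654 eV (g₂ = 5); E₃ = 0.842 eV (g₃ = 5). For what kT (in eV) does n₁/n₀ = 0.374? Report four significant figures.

0.1901 eV

n₁/n₀ = (g₁/g₀) exp[−(E₁−E₀)/kT] = 0.374.
⇒ (E₁−E₀)/kT = ln((5/1)/0.374) = ln(13.3690) = 2.59294.
kT = 0.493 eV / 2.59294 = 0.1901 eV.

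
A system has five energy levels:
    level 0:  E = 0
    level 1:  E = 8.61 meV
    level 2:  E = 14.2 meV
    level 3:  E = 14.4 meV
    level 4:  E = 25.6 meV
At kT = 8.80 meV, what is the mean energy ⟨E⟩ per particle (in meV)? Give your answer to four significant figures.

Eᵢ/kT = 0, 0.978409, 1.61364, 1.63636, 2.90909.
Z = Σ e^(−Eᵢ/kT) = e^(−0) + e^(−0.978409) + e^(−1.61364) + e^(−1.63636) + e^(−2.90909) = 1.00000 + 0.375909 + 0.199161 + 0.194687 + 0.0545253 = 1.82428.
⟨E⟩ = Σ Eᵢ e^(−Eᵢ/kT) / Z = (0·1.00000 + 8.61·0.375909 + 14.2·0.199161 + 14.4·0.194687 + 25.6·0.0545253) / 1.82428 = 5.626 meV.

5.626 meV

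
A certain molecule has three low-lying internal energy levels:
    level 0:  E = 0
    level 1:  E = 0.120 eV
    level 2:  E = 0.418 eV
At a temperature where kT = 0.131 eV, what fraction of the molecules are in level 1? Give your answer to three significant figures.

Eᵢ/kT = 0, 0.91603, 3.1908.
Z = Σ e^(−Eᵢ/kT) = e^(−0) + e^(−0.91603) + e^(−3.1908) = 1.0000 + 0.40010 + 0.041139 = 1.4412.
P₁ = e^(−E₁/kT) / Z = 0.40010/1.4412 = 0.278.

0.278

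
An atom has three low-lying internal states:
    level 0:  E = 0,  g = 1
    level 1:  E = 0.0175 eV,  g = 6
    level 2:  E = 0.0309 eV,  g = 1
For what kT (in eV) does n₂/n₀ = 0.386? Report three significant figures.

0.0325 eV

n₂/n₀ = (g₂/g₀) exp[−(E₂−E₀)/kT] = 0.386.
⇒ (E₂−E₀)/kT = ln((1/1)/0.386) = ln(2.5907) = 0.95193.
kT = 0.0309 eV / 0.95193 = 0.0325 eV.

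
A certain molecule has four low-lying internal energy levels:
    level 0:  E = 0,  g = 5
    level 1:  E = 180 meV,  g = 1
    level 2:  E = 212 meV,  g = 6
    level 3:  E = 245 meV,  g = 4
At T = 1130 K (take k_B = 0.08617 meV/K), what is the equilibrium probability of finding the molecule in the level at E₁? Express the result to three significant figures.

k_BT = 0.08617 × 1130 K = 97.372 meV.
Eᵢ/kT = 0, 1.8486, 2.1772, 2.5161.
Z = Σ gᵢe^(−Eᵢ/kT) = 5·e^(−0) + 1·e^(−1.8486) + 6·e^(−2.1772) + 4·e^(−2.5161) = 5.0000 + 0.15746 + 0.68015 + 0.32310 = 6.1607.
P₁ = g₁ e^(−E₁/kT) / Z = 0.15746/6.1607 = 0.0256.

0.0256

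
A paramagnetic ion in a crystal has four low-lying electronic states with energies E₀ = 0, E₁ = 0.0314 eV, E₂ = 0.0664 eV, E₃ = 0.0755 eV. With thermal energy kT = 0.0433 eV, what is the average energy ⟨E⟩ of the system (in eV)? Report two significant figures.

Eᵢ/kT = 0, 0.7252, 1.533, 1.744.
Z = Σ e^(−Eᵢ/kT) = e^(−0) + e^(−0.7252) + e^(−1.533) + e^(−1.744) = 1.000 + 0.4842 + 0.2159 + 0.1748 = 1.875.
⟨E⟩ = Σ Eᵢ e^(−Eᵢ/kT) / Z = (0·1.000 + 0.0314·0.4842 + 0.0664·0.2159 + 0.0755·0.1748) / 1.875 = 0.023 eV.

0.023 eV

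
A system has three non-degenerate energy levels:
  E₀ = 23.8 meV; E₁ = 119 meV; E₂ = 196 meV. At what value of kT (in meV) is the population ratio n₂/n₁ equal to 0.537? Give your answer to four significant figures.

123.8 meV

n₂/n₁ = exp[−(E₂−E₁)/kT] = 0.537.
⇒ (E₂−E₁)/kT = ln(1/0.537) = ln(1.86220) = 0.621759.
kT = 77 meV / 0.621759 = 123.8 meV.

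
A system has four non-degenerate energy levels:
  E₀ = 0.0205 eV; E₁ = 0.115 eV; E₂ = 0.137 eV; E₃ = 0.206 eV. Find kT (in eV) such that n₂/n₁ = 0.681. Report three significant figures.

n₂/n₁ = exp[−(E₂−E₁)/kT] = 0.681.
⇒ (E₂−E₁)/kT = ln(1/0.681) = ln(1.4684) = 0.38417.
kT = 0.022 eV / 0.38417 = 0.0573 eV.

0.0573 eV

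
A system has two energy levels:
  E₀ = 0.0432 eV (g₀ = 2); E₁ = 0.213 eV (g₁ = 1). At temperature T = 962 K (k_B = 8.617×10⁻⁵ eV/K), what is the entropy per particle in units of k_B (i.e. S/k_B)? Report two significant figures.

0.88

k_BT = 8.617×10⁻⁵ × 962 K = 0.08290 eV.
Eᵢ/kT = 0.5211, 2.569.
Z = Σ gᵢe^(−Eᵢ/kT) = 2·e^(−0.5211) + 1·e^(−2.569) = 1.188 + 0.07661 = 1.265.
⟨E⟩ = Σ EᵢPᵢ = 0.05347 eV.
S/k_B = ln Z + ⟨E⟩/kT = ln(1.265) + 0.05347/0.08290 = 0.2351 + 0.6450 = 0.88.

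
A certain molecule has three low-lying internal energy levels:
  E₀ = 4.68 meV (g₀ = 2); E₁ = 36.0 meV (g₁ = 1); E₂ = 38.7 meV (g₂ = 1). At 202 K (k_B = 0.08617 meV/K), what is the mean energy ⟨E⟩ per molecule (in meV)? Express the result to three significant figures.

k_BT = 0.08617 × 202 K = 17.406 meV.
Eᵢ/kT = 0.26887, 2.0683, 2.2234.
Z = Σ gᵢe^(−Eᵢ/kT) = 2·e^(−0.26887) + 1·e^(−2.0683) + 1·e^(−2.2234) = 1.5285 + 0.12640 + 0.10824 = 1.7631.
⟨E⟩ = Σ Eᵢ gᵢe^(−Eᵢ/kT) / Z = (4.68·1.5285 + 36.0·0.12640 + 38.7·0.10824) / 1.7631 = 9.01 meV.

9.01 meV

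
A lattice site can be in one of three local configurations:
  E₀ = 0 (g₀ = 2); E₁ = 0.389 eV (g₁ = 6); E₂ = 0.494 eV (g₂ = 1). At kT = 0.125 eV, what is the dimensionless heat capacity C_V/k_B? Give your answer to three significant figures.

1.11

Eᵢ/kT = 0, 3.1120, 3.9520.
Z = Σ gᵢe^(−Eᵢ/kT) = 2·e^(−0) + 6·e^(−3.1120) + 1·e^(−3.9520) = 2.0000 + 0.26707 + 0.019216 = 2.2863.
⟨E⟩ = 0.049592 eV, ⟨E²⟩ = 0.019727 eV².
C_V/k_B = (⟨E²⟩ − ⟨E⟩²)/(kT)² = (0.019727 − 0.0024594)/0.015625 = 1.11.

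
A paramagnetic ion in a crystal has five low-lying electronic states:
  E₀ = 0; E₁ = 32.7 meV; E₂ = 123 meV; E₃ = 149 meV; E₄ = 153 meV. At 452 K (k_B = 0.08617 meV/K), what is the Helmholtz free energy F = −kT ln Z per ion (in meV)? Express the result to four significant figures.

-16.20 meV

k_BT = 0.08617 × 452 K = 38.9488 meV.
Eᵢ/kT = 0, 0.839564, 3.15799, 3.82554, 3.92823.
Z = Σ e^(−Eᵢ/kT) = e^(−0) + e^(−0.839564) + e^(−3.15799) + e^(−3.82554) + e^(−3.92823) = 1.00000 + 0.431899 + 0.0425111 + 0.0218067 + 0.0196785 = 1.51590.
F = −kT ln Z = −38.9488 × ln(1.51590) = −38.9488 × 0.416009 = -16.20 meV.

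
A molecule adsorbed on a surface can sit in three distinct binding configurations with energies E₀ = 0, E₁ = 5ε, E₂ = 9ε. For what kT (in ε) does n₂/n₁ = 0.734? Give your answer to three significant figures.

12.9 ε

n₂/n₁ = exp[−(E₂−E₁)/kT] = 0.734.
⇒ (E₂−E₁)/kT = ln(1/0.734) = ln(1.3624) = 0.30925.
kT = 4ε / 0.30925 = 12.9 ε.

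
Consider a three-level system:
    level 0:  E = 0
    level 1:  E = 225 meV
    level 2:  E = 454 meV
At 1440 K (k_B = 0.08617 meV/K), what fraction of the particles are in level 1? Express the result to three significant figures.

0.137

k_BT = 0.08617 × 1440 K = 124.08 meV.
Eᵢ/kT = 0, 1.8133, 3.6589.
Z = Σ e^(−Eᵢ/kT) = e^(−0) + e^(−1.8133) + e^(−3.6589) = 1.0000 + 0.16311 + 0.025761 = 1.1889.
P₁ = e^(−E₁/kT) / Z = 0.16311/1.1889 = 0.137.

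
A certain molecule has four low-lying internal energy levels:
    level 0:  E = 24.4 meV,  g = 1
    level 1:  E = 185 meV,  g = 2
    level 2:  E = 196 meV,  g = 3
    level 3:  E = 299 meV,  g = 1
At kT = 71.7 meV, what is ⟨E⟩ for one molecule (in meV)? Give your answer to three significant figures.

82.2 meV

Eᵢ/kT = 0.34031, 2.5802, 2.7336, 4.1702.
Z = Σ gᵢe^(−Eᵢ/kT) = 1·e^(−0.34031) + 2·e^(−2.5802) + 3·e^(−2.7336) + 1·e^(−4.1702) = 0.71155 + 0.15152 + 0.19495 + 0.015449 = 1.0735.
⟨E⟩ = Σ Eᵢ gᵢe^(−Eᵢ/kT) / Z = (24.4·0.71155 + 185·0.15152 + 196·0.19495 + 299·0.015449) / 1.0735 = 82.2 meV.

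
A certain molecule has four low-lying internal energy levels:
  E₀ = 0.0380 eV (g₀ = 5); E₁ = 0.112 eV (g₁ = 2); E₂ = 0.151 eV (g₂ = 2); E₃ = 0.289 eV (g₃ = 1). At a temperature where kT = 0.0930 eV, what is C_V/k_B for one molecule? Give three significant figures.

Eᵢ/kT = 0.40860, 1.2043, 1.6237, 3.1075.
Z = Σ gᵢe^(−Eᵢ/kT) = 5·e^(−0.40860) + 2·e^(−1.2043) + 2·e^(−1.6237) + 1·e^(−3.1075) = 3.3229 + 0.59980 + 0.39434 + 0.044713 = 4.3618.
⟨E⟩ = 0.060965 eV, ⟨E²⟩ = 0.0057426 eV².
C_V/k_B = (⟨E²⟩ − ⟨E⟩²)/(kT)² = (0.0057426 − 0.0037167)/0.0086490 = 0.234.

0.234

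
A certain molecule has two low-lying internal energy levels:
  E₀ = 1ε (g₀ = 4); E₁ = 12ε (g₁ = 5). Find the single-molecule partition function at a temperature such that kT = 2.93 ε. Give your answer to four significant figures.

Eᵢ/kT = 0.341297, 4.09556.
Z = Σ gᵢe^(−Eᵢ/kT) = 4·e^(−0.341297) + 5·e^(−4.09556) = 2.84339 + 0.0832321 = 2.92662.

Z = 2.927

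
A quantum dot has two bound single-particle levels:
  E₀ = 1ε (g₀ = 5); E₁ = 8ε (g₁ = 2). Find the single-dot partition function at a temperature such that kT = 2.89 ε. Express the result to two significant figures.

Z = 3.7

Eᵢ/kT = 0.3460, 2.768.
Z = Σ gᵢe^(−Eᵢ/kT) = 5·e^(−0.3460) + 2·e^(−2.768) = 3.538 + 0.1256 = 3.664.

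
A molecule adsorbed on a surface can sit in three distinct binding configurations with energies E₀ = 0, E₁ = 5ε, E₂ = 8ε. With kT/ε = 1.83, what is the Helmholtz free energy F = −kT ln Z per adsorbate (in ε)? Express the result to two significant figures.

-0.14 ε

Eᵢ/kT = 0, 2.732, 4.372.
Z = Σ e^(−Eᵢ/kT) = e^(−0) + e^(−2.732) + e^(−4.372) = 1.000 + 0.06509 + 0.01263 = 1.078.
F = −kT ln Z = −1.83 × ln(1.078) = −1.83 × 0.07511 = -0.14 ε.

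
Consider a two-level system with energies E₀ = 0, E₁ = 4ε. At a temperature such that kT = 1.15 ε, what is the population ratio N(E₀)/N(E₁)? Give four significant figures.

32.40

n₀/n₁ = exp[−(E₀−E₁)/kT] = exp(−(-4ε)/(1.15ε)) = exp(3.47826) = 32.40.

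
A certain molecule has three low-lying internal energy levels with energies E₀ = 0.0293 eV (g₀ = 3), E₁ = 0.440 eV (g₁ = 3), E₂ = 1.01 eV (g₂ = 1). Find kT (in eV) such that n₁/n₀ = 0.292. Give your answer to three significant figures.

0.334 eV

n₁/n₀ = (g₁/g₀) exp[−(E₁−E₀)/kT] = 0.292.
⇒ (E₁−E₀)/kT = ln((3/3)/0.292) = ln(3.4247) = 1.2310.
kT = 0.4107 eV / 1.2310 = 0.334 eV.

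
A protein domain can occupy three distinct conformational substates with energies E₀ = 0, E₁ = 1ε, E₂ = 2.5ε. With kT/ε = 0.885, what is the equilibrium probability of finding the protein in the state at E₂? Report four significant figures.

0.04291

Eᵢ/kT = 0, 1.12994, 2.82486.
Z = Σ e^(−Eᵢ/kT) = e^(−0) + e^(−1.12994) + e^(−2.82486) = 1.00000 + 0.323053 + 0.0593170 = 1.38237.
P₂ = e^(−E₂/kT) / Z = 0.0593170/1.38237 = 0.04291.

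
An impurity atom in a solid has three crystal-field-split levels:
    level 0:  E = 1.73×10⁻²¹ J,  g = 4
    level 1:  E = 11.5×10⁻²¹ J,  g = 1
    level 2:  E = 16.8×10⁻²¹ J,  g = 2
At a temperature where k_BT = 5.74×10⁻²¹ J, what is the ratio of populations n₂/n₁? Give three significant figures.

0.794

n₂/n₁ = (g₂/g₁) exp[−(E₂−E₁)/kT] = (2/1) × exp(−(5.3 ×10⁻²¹ J)/(5.74 ×10⁻²¹ J)) = (2/1) × exp(-0.92334) = 0.794.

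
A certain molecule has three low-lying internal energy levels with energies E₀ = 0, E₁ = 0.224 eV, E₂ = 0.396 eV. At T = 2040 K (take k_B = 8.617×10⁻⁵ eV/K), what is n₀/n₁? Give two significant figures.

3.6

k_BT = 8.617×10⁻⁵ × 2040 K = 0.1758 eV.
n₀/n₁ = exp[−(E₀−E₁)/kT] = exp(−(-0.224 eV)/(0.1758 eV)) = exp(1.274) = 3.6.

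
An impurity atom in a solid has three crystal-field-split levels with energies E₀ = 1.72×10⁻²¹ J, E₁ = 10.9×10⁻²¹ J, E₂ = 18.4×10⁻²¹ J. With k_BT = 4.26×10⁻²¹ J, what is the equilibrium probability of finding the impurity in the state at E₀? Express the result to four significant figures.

Eᵢ/kT = 0.403756, 2.55869, 4.31925.
Z = Σ e^(−Eᵢ/kT) = e^(−0.403756) + e^(−2.55869) + e^(−4.31925) = 0.667807 + 0.0774061 + 0.0133099 = 0.758523.
P₀ = e^(−E₀/kT) / Z = 0.667807/0.758523 = 0.8804.

0.8804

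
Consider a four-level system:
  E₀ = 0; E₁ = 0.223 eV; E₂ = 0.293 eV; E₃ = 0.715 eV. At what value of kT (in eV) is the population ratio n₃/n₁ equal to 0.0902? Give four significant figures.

0.2045 eV

n₃/n₁ = exp[−(E₃−E₁)/kT] = 0.0902.
⇒ (E₃−E₁)/kT = ln(1/0.0902) = ln(11.0865) = 2.40573.
kT = 0.492 eV / 2.40573 = 0.2045 eV.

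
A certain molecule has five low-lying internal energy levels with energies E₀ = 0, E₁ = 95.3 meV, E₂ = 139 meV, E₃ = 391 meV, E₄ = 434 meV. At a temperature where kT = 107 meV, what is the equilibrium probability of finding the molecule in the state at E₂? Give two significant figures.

0.16

Eᵢ/kT = 0, 0.8907, 1.299, 3.654, 4.056.
Z = Σ e^(−Eᵢ/kT) = e^(−0) + e^(−0.8907) + e^(−1.299) + e^(−3.654) + e^(−4.056) = 1.000 + 0.4104 + 0.2728 + 0.02589 + 0.01732 = 1.726.
P₂ = e^(−E₂/kT) / Z = 0.2728/1.726 = 0.16.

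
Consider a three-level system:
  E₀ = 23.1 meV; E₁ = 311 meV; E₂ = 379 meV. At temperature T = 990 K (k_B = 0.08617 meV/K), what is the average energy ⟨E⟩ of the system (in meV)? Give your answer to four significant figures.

37.72 meV

k_BT = 0.08617 × 990 K = 85.3083 meV.
Eᵢ/kT = 0.270783, 3.64560, 4.44271.
Z = Σ e^(−Eᵢ/kT) = e^(−0.270783) + e^(−3.64560) + e^(−4.44271) = 0.762782 + 0.0261057 + 0.0117640 = 0.800652.
⟨E⟩ = Σ Eᵢ e^(−Eᵢ/kT) / Z = (23.1·0.762782 + 311·0.0261057 + 379·0.0117640) / 0.800652 = 37.72 meV.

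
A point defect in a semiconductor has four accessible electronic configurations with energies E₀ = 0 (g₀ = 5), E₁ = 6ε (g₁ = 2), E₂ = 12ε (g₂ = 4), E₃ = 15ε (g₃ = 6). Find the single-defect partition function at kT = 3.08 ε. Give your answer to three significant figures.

Eᵢ/kT = 0, 1.9481, 3.8961, 4.8701.
Z = Σ gᵢe^(−Eᵢ/kT) = 5·e^(−0) + 2·e^(−1.9481) + 4·e^(−3.8961) + 6·e^(−4.8701) = 5.0000 + 0.28509 + 0.081284 + 0.046036 = 5.4124.

Z = 5.41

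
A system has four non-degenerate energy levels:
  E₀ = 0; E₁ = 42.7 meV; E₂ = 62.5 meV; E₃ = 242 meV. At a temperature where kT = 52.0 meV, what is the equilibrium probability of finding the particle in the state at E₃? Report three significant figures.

Eᵢ/kT = 0, 0.82115, 1.2019, 4.6538.
Z = Σ e^(−Eᵢ/kT) = e^(−0) + e^(−0.82115) + e^(−1.2019) + e^(−4.6538) = 1.0000 + 0.43993 + 0.30062 + 0.0095253 = 1.7501.
P₃ = e^(−E₃/kT) / Z = 0.0095253/1.7501 = 0.00544.

0.00544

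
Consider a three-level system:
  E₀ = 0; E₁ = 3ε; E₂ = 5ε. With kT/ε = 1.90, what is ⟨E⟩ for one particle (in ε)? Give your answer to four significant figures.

Eᵢ/kT = 0, 1.57895, 2.63158.
Z = Σ e^(−Eᵢ/kT) = e^(−0) + e^(−1.57895) + e^(−2.63158) = 1.00000 + 0.206191 + 0.0719647 = 1.27816.
⟨E⟩ = Σ Eᵢ e^(−Eᵢ/kT) / Z = (0·1.00000 + 3·0.206191 + 5·0.0719647) / 1.27816 = 0.7655 ε.

0.7655 ε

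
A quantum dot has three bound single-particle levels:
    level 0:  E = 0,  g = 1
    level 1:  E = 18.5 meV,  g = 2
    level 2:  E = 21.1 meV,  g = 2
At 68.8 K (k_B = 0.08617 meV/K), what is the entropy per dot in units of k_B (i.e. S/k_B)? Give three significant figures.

0.553

k_BT = 0.08617 × 68.8 K = 5.9285 meV.
Eᵢ/kT = 0, 3.1205, 3.5591.
Z = Σ gᵢe^(−Eᵢ/kT) = 1·e^(−0) + 2·e^(−3.1205) + 2·e^(−3.5591) = 1.0000 + 0.088270 + 0.056929 = 1.1452.
⟨E⟩ = Σ EᵢPᵢ = 2.4748 meV.
S/k_B = ln Z + ⟨E⟩/kT = ln(1.1452) + 2.4748/5.9285 = 0.13558 + 0.41744 = 0.553.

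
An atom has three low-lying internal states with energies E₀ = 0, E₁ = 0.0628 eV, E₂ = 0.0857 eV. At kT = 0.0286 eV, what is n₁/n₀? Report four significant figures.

n₁/n₀ = exp[−(E₁−E₀)/kT] = exp(−(0.0628 eV)/(0.0286 eV)) = exp(-2.19580) = 0.1113.

0.1113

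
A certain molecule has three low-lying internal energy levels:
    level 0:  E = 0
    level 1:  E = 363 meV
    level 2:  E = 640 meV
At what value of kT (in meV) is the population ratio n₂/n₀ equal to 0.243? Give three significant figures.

n₂/n₀ = exp[−(E₂−E₀)/kT] = 0.243.
⇒ (E₂−E₀)/kT = ln(1/0.243) = ln(4.1152) = 1.4147.
kT = 640 meV / 1.4147 = 452 meV.

452 meV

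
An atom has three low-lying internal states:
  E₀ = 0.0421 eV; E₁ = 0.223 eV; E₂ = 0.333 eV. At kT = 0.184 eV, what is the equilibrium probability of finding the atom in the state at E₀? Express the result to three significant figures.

Eᵢ/kT = 0.22880, 1.2120, 1.8098.
Z = Σ e^(−Eᵢ/kT) = e^(−0.22880) + e^(−1.2120) + e^(−1.8098) = 0.79549 + 0.29760 + 0.16369 = 1.2568.
P₀ = e^(−E₀/kT) / Z = 0.79549/1.2568 = 0.633.

0.633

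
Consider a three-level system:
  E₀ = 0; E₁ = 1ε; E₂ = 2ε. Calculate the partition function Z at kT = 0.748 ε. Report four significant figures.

Z = 1.332

Eᵢ/kT = 0, 1.33690, 2.67380.
Z = Σ e^(−Eᵢ/kT) = e^(−0) + e^(−1.33690) + e^(−2.67380) = 1.00000 + 0.262659 + 0.0689896 = 1.33165.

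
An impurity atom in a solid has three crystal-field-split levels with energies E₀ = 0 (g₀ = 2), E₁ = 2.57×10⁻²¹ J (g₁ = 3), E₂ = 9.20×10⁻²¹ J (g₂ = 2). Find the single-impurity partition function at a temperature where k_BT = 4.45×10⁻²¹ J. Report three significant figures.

Eᵢ/kT = 0, 0.57753, 2.0674.
Z = Σ gᵢe^(−Eᵢ/kT) = 2·e^(−0) + 3·e^(−0.57753) + 2·e^(−2.0674) = 2.0000 + 1.6838 + 0.25303 = 3.9368.

Z = 3.94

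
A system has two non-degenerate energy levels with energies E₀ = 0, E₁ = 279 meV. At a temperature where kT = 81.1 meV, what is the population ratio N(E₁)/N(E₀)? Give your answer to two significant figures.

n₁/n₀ = exp[−(E₁−E₀)/kT] = exp(−(279 meV)/(81.1 meV)) = exp(-3.440) = 0.032.

0.032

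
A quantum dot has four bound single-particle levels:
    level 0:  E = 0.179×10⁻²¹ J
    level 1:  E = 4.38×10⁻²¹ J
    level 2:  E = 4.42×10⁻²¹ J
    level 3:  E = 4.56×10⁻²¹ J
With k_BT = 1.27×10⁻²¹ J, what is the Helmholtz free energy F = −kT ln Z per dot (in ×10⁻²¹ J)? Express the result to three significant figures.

Eᵢ/kT = 0.14094, 3.4488, 3.4803, 3.5906.
Z = Σ e^(−Eᵢ/kT) = e^(−0.14094) + e^(−3.4488) + e^(−3.4803) + e^(−3.5906) = 0.86854 + 0.031784 + 0.030798 + 0.027582 = 0.95870.
F = −kT ln Z = −1.27 × ln(0.95870) = −1.27 × -0.042177 = 0.0536 ×10⁻²¹ J.

0.0536 ×10⁻²¹ J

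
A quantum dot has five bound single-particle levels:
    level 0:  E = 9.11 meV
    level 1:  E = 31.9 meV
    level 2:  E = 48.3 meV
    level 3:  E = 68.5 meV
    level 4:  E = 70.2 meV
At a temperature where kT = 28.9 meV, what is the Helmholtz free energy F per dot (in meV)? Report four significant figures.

Eᵢ/kT = 0.315225, 1.10381, 1.67128, 2.37024, 2.42907.
Z = Σ e^(−Eᵢ/kT) = e^(−0.315225) + e^(−1.10381) + e^(−1.67128) + e^(−2.37024) + e^(−2.42907) = 0.729625 + 0.331605 + 0.188006 + 0.0934583 + 0.0881187 = 1.43081.
F = −kT ln Z = −28.9 × ln(1.43081) = −28.9 × 0.358241 = -10.35 meV.

-10.35 meV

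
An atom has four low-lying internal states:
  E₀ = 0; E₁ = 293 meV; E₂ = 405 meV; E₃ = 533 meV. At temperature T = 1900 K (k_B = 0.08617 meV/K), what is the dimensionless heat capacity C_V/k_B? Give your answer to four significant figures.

k_BT = 0.08617 × 1900 K = 163.723 meV.
Eᵢ/kT = 0, 1.78961, 2.47369, 3.25550.
Z = Σ e^(−Eᵢ/kT) = e^(−0) + e^(−1.78961) + e^(−2.47369) + e^(−3.25550) = 1.00000 + 0.167025 + 0.0842733 + 0.0385615 = 1.28986.
⟨E⟩ = 80.3361 meV, ⟨E²⟩ = 30326.4 meV².
C_V/k_B = (⟨E²⟩ − ⟨E⟩²)/(kT)² = (30326.4 − 6453.89)/26805.2 = 0.8906.

0.8906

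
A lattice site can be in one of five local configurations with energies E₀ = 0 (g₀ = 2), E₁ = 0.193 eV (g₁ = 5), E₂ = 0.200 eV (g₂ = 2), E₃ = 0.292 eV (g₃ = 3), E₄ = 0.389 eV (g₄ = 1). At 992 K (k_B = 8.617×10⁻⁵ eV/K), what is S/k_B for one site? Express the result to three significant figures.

1.75

k_BT = 8.617×10⁻⁵ × 992 K = 0.085481 eV.
Eᵢ/kT = 0, 2.2578, 2.3397, 3.4160, 4.5507.
Z = Σ gᵢe^(−Eᵢ/kT) = 2·e^(−0) + 5·e^(−2.2578) + 2·e^(−2.3397) + 3·e^(−3.4160) + 1·e^(−4.5507) = 2.0000 + 0.52290 + 0.19271 + 0.098531 + 0.010560 = 2.8247.
⟨E⟩ = Σ EᵢPᵢ = 0.061012 eV.
S/k_B = ln Z + ⟨E⟩/kT = ln(2.8247) + 0.061012/0.085481 = 1.0384 + 0.71375 = 1.75.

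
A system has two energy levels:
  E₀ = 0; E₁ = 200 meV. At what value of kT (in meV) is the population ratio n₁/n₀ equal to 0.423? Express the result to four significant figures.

232.5 meV

n₁/n₀ = exp[−(E₁−E₀)/kT] = 0.423.
⇒ (E₁−E₀)/kT = ln(1/0.423) = ln(2.36407) = 0.860385.
kT = 200 meV / 0.860385 = 232.5 meV.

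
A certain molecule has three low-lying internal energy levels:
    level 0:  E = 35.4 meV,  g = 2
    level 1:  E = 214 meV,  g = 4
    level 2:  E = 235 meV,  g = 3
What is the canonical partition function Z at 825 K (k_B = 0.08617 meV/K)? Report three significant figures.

Z = 1.52

k_BT = 0.08617 × 825 K = 71.090 meV.
Eᵢ/kT = 0.49796, 3.0103, 3.3057.
Z = Σ gᵢe^(−Eᵢ/kT) = 2·e^(−0.49796) + 4·e^(−3.0103) + 3·e^(−3.3057) = 1.2155 + 0.19711 + 0.11002 = 1.5226.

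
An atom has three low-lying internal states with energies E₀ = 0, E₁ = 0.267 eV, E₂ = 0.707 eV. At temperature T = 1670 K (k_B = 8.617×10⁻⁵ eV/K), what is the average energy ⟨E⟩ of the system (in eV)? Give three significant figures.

0.0403 eV

k_BT = 8.617×10⁻⁵ × 1670 K = 0.14390 eV.
Eᵢ/kT = 0, 1.8555, 4.9131.
Z = Σ e^(−Eᵢ/kT) = e^(−0) + e^(−1.8555) + e^(−4.9131) = 1.0000 + 0.15637 + 0.0073497 = 1.1637.
⟨E⟩ = Σ Eᵢ e^(−Eᵢ/kT) / Z = (0·1.0000 + 0.267·0.15637 + 0.707·0.0073497) / 1.1637 = 0.0403 eV.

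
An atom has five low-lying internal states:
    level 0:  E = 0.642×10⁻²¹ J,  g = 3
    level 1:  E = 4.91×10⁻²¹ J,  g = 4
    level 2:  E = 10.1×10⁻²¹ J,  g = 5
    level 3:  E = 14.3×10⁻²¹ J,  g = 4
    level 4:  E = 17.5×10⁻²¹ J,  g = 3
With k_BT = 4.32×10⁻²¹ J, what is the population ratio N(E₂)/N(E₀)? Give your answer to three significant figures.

n₂/n₀ = (g₂/g₀) exp[−(E₂−E₀)/kT] = (5/3) × exp(−(9.458 ×10⁻²¹ J)/(4.32 ×10⁻²¹ J)) = (5/3) × exp(-2.1894) = 0.187.

0.187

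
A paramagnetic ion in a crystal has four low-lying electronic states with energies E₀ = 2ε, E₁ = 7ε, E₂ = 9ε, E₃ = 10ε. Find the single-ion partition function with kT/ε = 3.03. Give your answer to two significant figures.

Z = 0.70

Eᵢ/kT = 0.6601, 2.310, 2.970, 3.300.
Z = Σ e^(−Eᵢ/kT) = e^(−0.6601) + e^(−2.310) + e^(−2.970) + e^(−3.300) = 0.5168 + 0.09926 + 0.05130 + 0.03688 = 0.7042.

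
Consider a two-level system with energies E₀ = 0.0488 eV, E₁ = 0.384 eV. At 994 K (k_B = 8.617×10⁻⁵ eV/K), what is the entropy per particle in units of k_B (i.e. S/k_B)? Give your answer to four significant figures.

0.09640

k_BT = 8.617×10⁻⁵ × 994 K = 0.0856530 eV.
Eᵢ/kT = 0.569741, 4.48321.
Z = Σ e^(−Eᵢ/kT) = e^(−0.569741) + e^(−4.48321) = 0.565672 + 0.0112971 = 0.576969.
⟨E⟩ = Σ EᵢPᵢ = 0.0553633 eV.
S/k_B = ln Z + ⟨E⟩/kT = ln(0.576969) + 0.0553633/0.0856530 = -0.549967 + 0.646367 = 0.09640.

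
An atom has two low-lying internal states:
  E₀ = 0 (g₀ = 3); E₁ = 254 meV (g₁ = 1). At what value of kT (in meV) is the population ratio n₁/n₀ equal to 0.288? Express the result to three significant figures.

n₁/n₀ = (g₁/g₀) exp[−(E₁−E₀)/kT] = 0.288.
⇒ (E₁−E₀)/kT = ln((1/3)/0.288) = ln(1.1574) = 0.14618.
kT = 254 meV / 0.14618 = 1740 meV.

1740 meV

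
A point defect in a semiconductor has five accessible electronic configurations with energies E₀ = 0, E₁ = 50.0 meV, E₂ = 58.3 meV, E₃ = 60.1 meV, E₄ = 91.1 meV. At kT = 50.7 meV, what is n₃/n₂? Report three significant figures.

0.965

n₃/n₂ = exp[−(E₃−E₂)/kT] = exp(−(1.8 meV)/(50.7 meV)) = exp(-0.035503) = 0.965.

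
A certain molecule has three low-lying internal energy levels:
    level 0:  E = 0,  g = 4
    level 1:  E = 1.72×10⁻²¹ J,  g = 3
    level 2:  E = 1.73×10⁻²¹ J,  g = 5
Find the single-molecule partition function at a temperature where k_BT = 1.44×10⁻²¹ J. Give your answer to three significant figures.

Z = 6.41

Eᵢ/kT = 0, 1.1944, 1.2014.
Z = Σ gᵢe^(−Eᵢ/kT) = 4·e^(−0) + 3·e^(−1.1944) + 5·e^(−1.2014) = 4.0000 + 0.90866 + 1.5039 = 6.4126.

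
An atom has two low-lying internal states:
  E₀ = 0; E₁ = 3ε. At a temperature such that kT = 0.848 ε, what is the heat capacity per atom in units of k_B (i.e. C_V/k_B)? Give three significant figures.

Eᵢ/kT = 0, 3.5377.
Z = Σ e^(−Eᵢ/kT) = e^(−0) + e^(−3.5377) = 1.0000 + 0.029080 = 1.0291.
⟨E⟩ = 0.084773 ε, ⟨E²⟩ = 0.25432 ε².
C_V/k_B = (⟨E²⟩ − ⟨E⟩²)/(kT)² = (0.25432 − 0.0071865)/0.71910 = 0.344.

0.344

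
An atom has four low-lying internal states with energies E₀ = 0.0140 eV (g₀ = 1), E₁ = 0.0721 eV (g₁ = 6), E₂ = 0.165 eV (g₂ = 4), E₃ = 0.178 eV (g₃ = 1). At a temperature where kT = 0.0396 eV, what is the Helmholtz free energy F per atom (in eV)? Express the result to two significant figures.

-0.022 eV

Eᵢ/kT = 0.3535, 1.821, 4.167, 4.495.
Z = Σ gᵢe^(−Eᵢ/kT) = 1·e^(−0.3535) + 6·e^(−1.821) + 4·e^(−4.167) + 1·e^(−4.495) = 0.7022 + 0.9712 + 0.06199 + 0.01116 = 1.747.
F = −kT ln Z = −0.0396 × ln(1.747) = −0.0396 × 0.5579 = -0.022 eV.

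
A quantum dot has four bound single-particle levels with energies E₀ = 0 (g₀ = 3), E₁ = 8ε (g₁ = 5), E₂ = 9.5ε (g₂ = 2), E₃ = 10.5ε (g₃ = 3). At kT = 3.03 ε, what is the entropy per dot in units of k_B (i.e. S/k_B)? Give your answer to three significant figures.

1.70

Eᵢ/kT = 0, 2.6403, 3.1353, 3.4653.
Z = Σ gᵢe^(−Eᵢ/kT) = 3·e^(−0) + 5·e^(−2.6403) + 2·e^(−3.1353) + 3·e^(−3.4653) = 3.0000 + 0.35670 + 0.086973 + 0.093791 = 3.5375.
⟨E⟩ = Σ EᵢPᵢ = 1.3186 ε.
S/k_B = ln Z + ⟨E⟩/kT = ln(3.5375) + 1.3186/3.03 = 1.2634 + 0.43518 = 1.70.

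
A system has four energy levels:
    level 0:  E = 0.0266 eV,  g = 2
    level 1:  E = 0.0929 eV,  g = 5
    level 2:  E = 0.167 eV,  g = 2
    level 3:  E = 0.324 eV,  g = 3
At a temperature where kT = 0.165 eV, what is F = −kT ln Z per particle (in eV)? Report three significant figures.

-0.287 eV

Eᵢ/kT = 0.16121, 0.56303, 1.0121, 1.9636.
Z = Σ gᵢe^(−Eᵢ/kT) = 2·e^(−0.16121) + 5·e^(−0.56303) + 2·e^(−1.0121) + 3·e^(−1.9636) = 1.7022 + 2.8474 + 0.72691 + 0.42106 = 5.6976.
F = −kT ln Z = −0.165 × ln(5.6976) = −0.165 × 1.7400 = -0.287 eV.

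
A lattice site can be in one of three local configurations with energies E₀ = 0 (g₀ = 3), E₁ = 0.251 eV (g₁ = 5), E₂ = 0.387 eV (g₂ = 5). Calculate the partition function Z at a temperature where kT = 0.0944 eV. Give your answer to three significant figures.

Z = 3.43

Eᵢ/kT = 0, 2.6589, 4.0996.
Z = Σ gᵢe^(−Eᵢ/kT) = 3·e^(−0) + 5·e^(−2.6589) + 5·e^(−4.0996) = 3.0000 + 0.35013 + 0.082897 = 3.4330.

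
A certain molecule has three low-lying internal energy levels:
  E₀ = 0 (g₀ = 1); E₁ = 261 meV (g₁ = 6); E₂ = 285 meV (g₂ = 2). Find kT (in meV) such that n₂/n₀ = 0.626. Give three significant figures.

245 meV

n₂/n₀ = (g₂/g₀) exp[−(E₂−E₀)/kT] = 0.626.
⇒ (E₂−E₀)/kT = ln((2/1)/0.626) = ln(3.1949) = 1.1616.
kT = 285 meV / 1.1616 = 245 meV.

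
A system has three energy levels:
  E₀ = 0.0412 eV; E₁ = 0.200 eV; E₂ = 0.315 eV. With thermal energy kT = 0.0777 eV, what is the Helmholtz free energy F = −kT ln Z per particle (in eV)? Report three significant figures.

Eᵢ/kT = 0.53024, 2.5740, 4.0541.
Z = Σ e^(−Eᵢ/kT) = e^(−0.53024) + e^(−2.5740) + e^(−4.0541) = 0.58846 + 0.076230 + 0.017351 = 0.68204.
F = −kT ln Z = −0.0777 × ln(0.68204) = −0.0777 × -0.38267 = 0.0297 eV.

0.0297 eV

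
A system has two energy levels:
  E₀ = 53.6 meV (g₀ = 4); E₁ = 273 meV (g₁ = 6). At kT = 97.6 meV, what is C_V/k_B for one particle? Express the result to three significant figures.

0.597

Eᵢ/kT = 0.54918, 2.7971.
Z = Σ gᵢe^(−Eᵢ/kT) = 4·e^(−0.54918) + 6·e^(−2.7971) = 2.3097 + 0.36592 = 2.6756.
⟨E⟩ = 83.606 meV, ⟨E²⟩ = 12673 meV².
C_V/k_B = (⟨E²⟩ − ⟨E⟩²)/(kT)² = (12673 − 6990.0)/9525.8 = 0.597.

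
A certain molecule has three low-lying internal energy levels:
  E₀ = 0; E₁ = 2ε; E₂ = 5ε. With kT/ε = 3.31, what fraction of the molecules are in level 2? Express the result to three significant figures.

Eᵢ/kT = 0, 0.60423, 1.5106.
Z = Σ e^(−Eᵢ/kT) = e^(−0) + e^(−0.60423) + e^(−1.5106) = 1.0000 + 0.54650 + 0.22078 = 1.7673.
P₂ = e^(−E₂/kT) / Z = 0.22078/1.7673 = 0.125.

0.125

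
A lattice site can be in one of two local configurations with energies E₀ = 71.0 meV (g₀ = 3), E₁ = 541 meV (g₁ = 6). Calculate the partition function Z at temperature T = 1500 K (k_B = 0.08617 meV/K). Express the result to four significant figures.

k_BT = 0.08617 × 1500 K = 129.255 meV.
Eᵢ/kT = 0.549302, 4.18552.
Z = Σ gᵢe^(−Eᵢ/kT) = 3·e^(−0.549302) + 6·e^(−4.18552) = 1.73206 + 0.0912858 = 1.82335.

Z = 1.823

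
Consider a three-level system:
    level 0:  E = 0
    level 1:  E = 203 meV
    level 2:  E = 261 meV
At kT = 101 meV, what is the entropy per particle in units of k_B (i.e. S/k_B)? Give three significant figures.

0.574

Eᵢ/kT = 0, 2.0099, 2.5842.
Z = Σ e^(−Eᵢ/kT) = e^(−0) + e^(−2.0099) + e^(−2.5842) = 1.0000 + 0.13400 + 0.075456 = 1.2095.
⟨E⟩ = Σ EᵢPᵢ = 38.773 meV.
S/k_B = ln Z + ⟨E⟩/kT = ln(1.2095) + 38.773/101 = 0.19021 + 0.38389 = 0.574.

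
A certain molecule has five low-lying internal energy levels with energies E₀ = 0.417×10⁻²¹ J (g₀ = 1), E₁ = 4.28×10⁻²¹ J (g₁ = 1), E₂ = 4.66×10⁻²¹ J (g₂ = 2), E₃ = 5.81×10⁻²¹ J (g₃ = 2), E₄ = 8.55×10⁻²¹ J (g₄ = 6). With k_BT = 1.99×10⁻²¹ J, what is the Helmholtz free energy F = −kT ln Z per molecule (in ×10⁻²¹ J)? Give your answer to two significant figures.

-0.54 ×10⁻²¹ J

Eᵢ/kT = 0.2095, 2.151, 2.342, 2.920, 4.296.
Z = Σ gᵢe^(−Eᵢ/kT) = 1·e^(−0.2095) + 1·e^(−2.151) + 2·e^(−2.342) + 2·e^(−2.920) + 6·e^(−4.296) = 0.8110 + 0.1164 + 0.1923 + 0.1079 + 0.08174 = 1.309.
F = −kT ln Z = −1.99 × ln(1.309) = −1.99 × 0.2693 = -0.54 ×10⁻²¹ J.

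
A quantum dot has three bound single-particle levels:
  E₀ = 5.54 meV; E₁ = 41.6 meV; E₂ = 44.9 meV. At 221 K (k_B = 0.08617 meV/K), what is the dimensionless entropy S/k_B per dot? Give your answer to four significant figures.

0.6727

k_BT = 0.08617 × 221 K = 19.0436 meV.
Eᵢ/kT = 0.290911, 2.18446, 2.35775.
Z = Σ e^(−Eᵢ/kT) = e^(−0.290911) + e^(−2.18446) + e^(−2.35775) = 0.747582 + 0.112538 + 0.0946329 = 0.954753.
⟨E⟩ = Σ EᵢPᵢ = 13.6917 meV.
S/k_B = ln Z + ⟨E⟩/kT = ln(0.954753) + 13.6917/19.0436 = -0.0463026 + 0.718966 = 0.6727.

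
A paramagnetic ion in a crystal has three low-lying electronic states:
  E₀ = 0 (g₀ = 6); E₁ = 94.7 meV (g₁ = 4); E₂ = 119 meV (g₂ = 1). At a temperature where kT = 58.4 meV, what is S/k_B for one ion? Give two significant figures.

2.2

Eᵢ/kT = 0, 1.622, 2.038.
Z = Σ gᵢe^(−Eᵢ/kT) = 6·e^(−0) + 4·e^(−1.622) + 1·e^(−2.038) = 6.000 + 0.7900 + 0.1303 = 6.920.
⟨E⟩ = Σ EᵢPᵢ = 13.05 meV.
S/k_B = ln Z + ⟨E⟩/kT = ln(6.920) + 13.05/58.4 = 1.934 + 0.2235 = 2.2.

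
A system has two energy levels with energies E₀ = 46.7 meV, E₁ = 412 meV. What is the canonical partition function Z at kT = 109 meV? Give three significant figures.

Eᵢ/kT = 0.42844, 3.7798.
Z = Σ e^(−Eᵢ/kT) = e^(−0.42844) + e^(−3.7798) = 0.65152 + 0.022827 = 0.67435.

Z = 0.674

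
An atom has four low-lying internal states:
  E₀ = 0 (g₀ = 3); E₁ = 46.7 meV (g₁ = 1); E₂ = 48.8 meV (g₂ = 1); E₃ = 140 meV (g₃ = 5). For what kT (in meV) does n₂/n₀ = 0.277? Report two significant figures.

n₂/n₀ = (g₂/g₀) exp[−(E₂−E₀)/kT] = 0.277.
⇒ (E₂−E₀)/kT = ln((1/3)/0.277) = ln(1.203) = 0.1848.
kT = 48.8 meV / 0.1848 = 260 meV.

260 meV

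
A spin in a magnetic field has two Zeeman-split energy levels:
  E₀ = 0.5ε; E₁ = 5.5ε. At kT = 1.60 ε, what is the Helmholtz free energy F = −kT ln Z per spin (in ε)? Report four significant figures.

Eᵢ/kT = 0.312500, 3.43750.
Z = Σ e^(−Eᵢ/kT) = e^(−0.312500) + e^(−3.43750) = 0.731616 + 0.0321449 = 0.763761.
F = −kT ln Z = −1.60 × ln(0.763761) = −1.60 × -0.269500 = 0.4312 ε.

0.4312 ε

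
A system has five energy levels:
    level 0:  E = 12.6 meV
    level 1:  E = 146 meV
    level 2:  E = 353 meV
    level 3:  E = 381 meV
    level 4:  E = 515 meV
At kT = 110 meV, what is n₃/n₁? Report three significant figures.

0.118

n₃/n₁ = exp[−(E₃−E₁)/kT] = exp(−(235 meV)/(110 meV)) = exp(-2.1364) = 0.118.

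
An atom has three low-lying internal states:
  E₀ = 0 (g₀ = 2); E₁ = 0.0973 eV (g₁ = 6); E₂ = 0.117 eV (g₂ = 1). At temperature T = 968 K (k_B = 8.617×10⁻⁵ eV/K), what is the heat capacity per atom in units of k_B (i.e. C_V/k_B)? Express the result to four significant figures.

k_BT = 8.617×10⁻⁵ × 968 K = 0.0834126 eV.
Eᵢ/kT = 0, 1.16649, 1.40267.
Z = Σ gᵢe^(−Eᵢ/kT) = 2·e^(−0) + 6·e^(−1.16649) + 1·e^(−1.40267) = 2.00000 + 1.86875 + 0.245939 = 4.11469.
⟨E⟩ = 0.0511835 eV, ⟨E²⟩ = 0.00511792 eV².
C_V/k_B = (⟨E²⟩ − ⟨E⟩²)/(kT)² = (0.00511792 − 0.00261975)/0.00695766 = 0.3591.

0.3591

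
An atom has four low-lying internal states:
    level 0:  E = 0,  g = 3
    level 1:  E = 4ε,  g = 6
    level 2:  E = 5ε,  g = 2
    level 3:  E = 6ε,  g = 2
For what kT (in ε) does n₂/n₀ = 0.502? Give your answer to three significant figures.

17.6 ε

n₂/n₀ = (g₂/g₀) exp[−(E₂−E₀)/kT] = 0.502.
⇒ (E₂−E₀)/kT = ln((2/3)/0.502) = ln(1.3280) = 0.28367.
kT = 5ε / 0.28367 = 17.6 ε.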